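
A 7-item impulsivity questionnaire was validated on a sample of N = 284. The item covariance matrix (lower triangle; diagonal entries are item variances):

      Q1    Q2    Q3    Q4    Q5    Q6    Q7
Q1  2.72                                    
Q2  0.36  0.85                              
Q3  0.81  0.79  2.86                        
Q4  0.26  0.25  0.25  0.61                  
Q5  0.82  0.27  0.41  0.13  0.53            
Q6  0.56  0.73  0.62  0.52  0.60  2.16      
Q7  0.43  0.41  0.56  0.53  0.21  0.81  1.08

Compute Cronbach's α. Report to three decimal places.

sum of item variances = 2.72 + 0.85 + 2.86 + 0.61 + 0.53 + 2.16 + 1.08 = 10.81
Sum of off-diagonal covariances = 10.33
total variance = 10.81 + 2 × 10.33 = 31.47
α = (k/(k−1))·(1 − sum of item variances/total variance) = (7/6)·(1 − 10.81/31.47) = 0.766

Cronbach's α = 0.766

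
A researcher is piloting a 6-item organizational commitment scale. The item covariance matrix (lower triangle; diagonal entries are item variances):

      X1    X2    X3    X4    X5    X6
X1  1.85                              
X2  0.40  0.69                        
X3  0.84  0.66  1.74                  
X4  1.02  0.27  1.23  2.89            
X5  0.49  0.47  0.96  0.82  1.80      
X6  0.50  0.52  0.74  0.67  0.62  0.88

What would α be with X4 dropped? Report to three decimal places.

Remaining items: X1, X2, X3, X5, X6 (k = 5).
Σσ²ᵢ = 1.85 + 0.69 + 1.74 + 1.80 + 0.88 = 6.96
total variance = 6.96 + 2 × 6.20 = 19.36
α (item deleted) = (5/4)·(1 − 6.96/19.36) = 0.801

α = 0.801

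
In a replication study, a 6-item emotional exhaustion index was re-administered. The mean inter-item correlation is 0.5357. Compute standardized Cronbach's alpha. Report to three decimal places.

Standardized α = k·r̄ / (1 + (k−1)·r̄) = 6 × 0.5357 / (1 + 5 × 0.5357)
  = 3.2142 / 3.6785 = 0.874

α = 0.874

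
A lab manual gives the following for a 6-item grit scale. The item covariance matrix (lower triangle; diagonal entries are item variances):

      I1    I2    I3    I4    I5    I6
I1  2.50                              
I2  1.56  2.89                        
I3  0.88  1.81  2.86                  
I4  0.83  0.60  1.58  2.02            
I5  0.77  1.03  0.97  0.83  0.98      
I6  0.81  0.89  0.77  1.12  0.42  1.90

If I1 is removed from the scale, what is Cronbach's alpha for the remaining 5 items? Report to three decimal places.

Remaining items: I2, I3, I4, I5, I6 (k = 5).
sum of item variances = 2.89 + 2.86 + 2.02 + 0.98 + 1.90 = 10.65
σ²_total = 10.65 + 2 × 10.02 = 30.69
α (item deleted) = (5/4)·(1 − 10.65/30.69) = 0.816

α = 0.816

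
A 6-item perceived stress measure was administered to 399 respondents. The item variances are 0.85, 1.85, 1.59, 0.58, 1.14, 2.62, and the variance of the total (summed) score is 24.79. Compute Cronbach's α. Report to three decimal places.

ΣVar(i) = 0.85 + 1.85 + 1.59 + 0.58 + 1.14 + 2.62 = 8.63
α = (k/(k−1))·(1 − ΣVar(i)/total variance) = (6/5)·(1 − 8.63/24.79) = 0.782

Cronbach's α = 0.782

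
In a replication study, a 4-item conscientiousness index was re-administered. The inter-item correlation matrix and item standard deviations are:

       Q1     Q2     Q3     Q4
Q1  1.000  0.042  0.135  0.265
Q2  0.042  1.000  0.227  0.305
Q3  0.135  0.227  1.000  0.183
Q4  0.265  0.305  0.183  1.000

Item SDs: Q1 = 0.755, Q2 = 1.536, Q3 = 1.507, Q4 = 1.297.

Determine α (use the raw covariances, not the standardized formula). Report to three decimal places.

Σσ²ᵢ = 0.755² + 1.536² + 1.507² + 1.297² = 6.8826
Covariances σ_ij = r_ij · s_i · s_j:
  σ(Q1,Q2) = 0.042 × 0.755 × 1.536 = 0.0487
  σ(Q1,Q3) = 0.135 × 0.755 × 1.507 = 0.1536
  σ(Q1,Q4) = 0.265 × 0.755 × 1.297 = 0.2595
  σ(Q2,Q3) = 0.227 × 1.536 × 1.507 = 0.5254
  σ(Q2,Q4) = 0.305 × 1.536 × 1.297 = 0.6076
  σ(Q3,Q4) = 0.183 × 1.507 × 1.297 = 0.3577
σ²_T = Σσ²ᵢ + 2·Σσ_ij = 6.8826 + 2 × 1.9525 = 10.7876
α = (4/3)·(1 − 6.8826/10.7876) = 0.483

α = 0.483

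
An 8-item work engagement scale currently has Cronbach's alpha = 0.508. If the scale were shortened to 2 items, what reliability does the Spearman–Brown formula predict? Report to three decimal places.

Length factor m = 2/8 = 0.2500
α' = m·α / (1 − (1−m)·α)
   = 2/8 × 0.508 / (1 − (1 − 2/8) × 0.508)
   = 0.1270 / 0.6190 = 0.205

predicted reliability = 0.205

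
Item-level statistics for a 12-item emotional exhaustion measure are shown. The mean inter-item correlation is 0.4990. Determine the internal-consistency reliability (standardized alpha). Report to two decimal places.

standardized alpha = 0.92

Standardized α = k·r̄ / (1 + (k−1)·r̄) = 12 × 0.4990 / (1 + 11 × 0.4990)
  = 5.9880 / 6.4890 = 0.92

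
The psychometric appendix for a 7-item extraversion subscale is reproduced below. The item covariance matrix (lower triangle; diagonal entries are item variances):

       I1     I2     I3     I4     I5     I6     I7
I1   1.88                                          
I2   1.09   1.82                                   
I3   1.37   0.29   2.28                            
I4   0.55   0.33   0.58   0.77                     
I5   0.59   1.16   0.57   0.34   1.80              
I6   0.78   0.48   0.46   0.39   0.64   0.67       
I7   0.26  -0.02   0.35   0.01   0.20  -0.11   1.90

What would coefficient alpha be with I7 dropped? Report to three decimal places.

coefficient alpha = 0.811

Remaining items: I1, I2, I3, I4, I5, I6 (k = 6).
ΣVar(i) = 1.88 + 1.82 + 2.28 + 0.77 + 1.80 + 0.67 = 9.22
σ²_total = 9.22 + 2 × 9.62 = 28.46
α (item deleted) = (6/5)·(1 − 9.22/28.46) = 0.811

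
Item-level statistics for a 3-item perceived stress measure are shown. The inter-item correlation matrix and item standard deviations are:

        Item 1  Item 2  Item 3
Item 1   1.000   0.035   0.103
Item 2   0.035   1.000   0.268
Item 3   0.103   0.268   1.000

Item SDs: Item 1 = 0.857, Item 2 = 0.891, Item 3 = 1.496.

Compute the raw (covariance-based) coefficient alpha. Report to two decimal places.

Σσ²ᵢ = 0.857² + 0.891² + 1.496² = 3.7663
Covariances σ_ij = r_ij · s_i · s_j:
  σ(Item 1,Item 2) = 0.035 × 0.857 × 0.891 = 0.0267
  σ(Item 1,Item 3) = 0.103 × 0.857 × 1.496 = 0.1321
  σ(Item 2,Item 3) = 0.268 × 0.891 × 1.496 = 0.3572
σ²_T = Σσ²ᵢ + 2·Σσ_ij = 3.7663 + 2 × 0.5160 = 4.7983
α = (3/2)·(1 − 3.7663/4.7983) = 0.32

coefficient alpha = 0.32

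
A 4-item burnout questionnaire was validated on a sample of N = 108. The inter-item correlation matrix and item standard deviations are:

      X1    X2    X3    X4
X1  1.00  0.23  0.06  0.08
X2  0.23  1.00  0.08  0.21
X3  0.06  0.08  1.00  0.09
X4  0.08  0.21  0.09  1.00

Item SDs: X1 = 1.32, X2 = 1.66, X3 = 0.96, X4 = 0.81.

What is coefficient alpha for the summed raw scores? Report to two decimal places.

α = 0.37

Σσ²ᵢ = 1.32² + 1.66² + 0.96² + 0.81² = 6.0757
Covariances σ_ij = r_ij · s_i · s_j:
  σ(X1,X2) = 0.23 × 1.32 × 1.66 = 0.5040
  σ(X1,X3) = 0.06 × 1.32 × 0.96 = 0.0760
  σ(X1,X4) = 0.08 × 1.32 × 0.81 = 0.0855
  σ(X2,X3) = 0.08 × 1.66 × 0.96 = 0.1275
  σ(X2,X4) = 0.21 × 1.66 × 0.81 = 0.2824
  σ(X3,X4) = 0.09 × 0.96 × 0.81 = 0.0700
σ²_T = Σσ²ᵢ + 2·Σσ_ij = 6.0757 + 2 × 1.1454 = 8.3665
α = (4/3)·(1 − 6.0757/8.3665) = 0.37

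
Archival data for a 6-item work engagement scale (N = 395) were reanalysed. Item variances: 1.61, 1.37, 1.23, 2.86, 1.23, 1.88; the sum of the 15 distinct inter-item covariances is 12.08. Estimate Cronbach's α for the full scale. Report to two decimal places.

Σσᵢ² = 1.61 + 1.37 + 1.23 + 2.86 + 1.23 + 1.88 = 10.18
Sum of distinct covariances = 12.08
σ²_T = Σσᵢ² + 2·Σcov = 10.18 + 2 × 12.08 = 34.34
α = (6/5)·(1 − 10.18/34.34) = 0.84

α = 0.84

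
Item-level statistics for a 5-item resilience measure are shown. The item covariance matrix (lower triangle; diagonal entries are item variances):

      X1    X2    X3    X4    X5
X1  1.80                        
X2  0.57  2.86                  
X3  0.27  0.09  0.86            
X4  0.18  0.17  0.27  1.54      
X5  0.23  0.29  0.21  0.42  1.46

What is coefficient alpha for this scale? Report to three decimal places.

coefficient alpha = 0.485

ΣVar(i) = 1.80 + 2.86 + 0.86 + 1.54 + 1.46 = 8.52
Sum of the distinct covariances = 2.70
total variance = 8.52 + 2 × 2.70 = 13.92
α = (k/(k−1))·(1 − ΣVar(i)/total variance) = (5/4)·(1 − 8.52/13.92) = 0.485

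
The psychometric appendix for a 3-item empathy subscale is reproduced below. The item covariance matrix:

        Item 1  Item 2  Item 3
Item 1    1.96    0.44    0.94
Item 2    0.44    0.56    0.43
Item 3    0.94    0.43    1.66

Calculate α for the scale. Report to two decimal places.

sum of item variances = 1.96 + 0.56 + 1.66 = 4.18
Σ_{i<j} σ_ij = 1.81
Var(T) = 4.18 + 2 × 1.81 = 7.80
α = (k/(k−1))·(1 − sum of item variances/Var(T)) = (3/2)·(1 − 4.18/7.80) = 0.70

α = 0.70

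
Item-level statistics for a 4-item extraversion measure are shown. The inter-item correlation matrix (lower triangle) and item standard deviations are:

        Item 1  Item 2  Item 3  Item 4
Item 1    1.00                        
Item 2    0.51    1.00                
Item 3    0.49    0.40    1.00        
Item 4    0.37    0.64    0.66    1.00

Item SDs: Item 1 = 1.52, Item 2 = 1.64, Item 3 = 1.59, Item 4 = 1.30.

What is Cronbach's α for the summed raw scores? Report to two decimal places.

Σσ²ᵢ = 1.52² + 1.64² + 1.59² + 1.30² = 9.2181
Covariances σ_ij = r_ij · s_i · s_j:
  σ(Item 1,Item 2) = 0.51 × 1.52 × 1.64 = 1.2713
  σ(Item 1,Item 3) = 0.49 × 1.52 × 1.59 = 1.1842
  σ(Item 1,Item 4) = 0.37 × 1.52 × 1.30 = 0.7311
  σ(Item 2,Item 3) = 0.40 × 1.64 × 1.59 = 1.0430
  σ(Item 2,Item 4) = 0.64 × 1.64 × 1.30 = 1.3645
  σ(Item 3,Item 4) = 0.66 × 1.59 × 1.30 = 1.3642
σ²_T = Σσ²ᵢ + 2·Σσ_ij = 9.2181 + 2 × 6.9583 = 23.1347
α = (4/3)·(1 − 9.2181/23.1347) = 0.80

α = 0.80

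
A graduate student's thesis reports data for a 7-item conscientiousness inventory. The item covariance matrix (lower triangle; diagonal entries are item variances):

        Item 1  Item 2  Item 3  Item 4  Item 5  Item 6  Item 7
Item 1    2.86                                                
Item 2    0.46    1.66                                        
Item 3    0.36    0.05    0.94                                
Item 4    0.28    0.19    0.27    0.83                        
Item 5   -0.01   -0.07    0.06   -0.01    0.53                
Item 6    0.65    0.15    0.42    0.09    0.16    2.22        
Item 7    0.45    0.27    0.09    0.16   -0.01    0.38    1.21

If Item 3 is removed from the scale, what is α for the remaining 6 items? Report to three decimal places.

Remaining items: Item 1, Item 2, Item 4, Item 5, Item 6, Item 7 (k = 6).
ΣVar(i) = 2.86 + 1.66 + 0.83 + 0.53 + 2.22 + 1.21 = 9.31
Var(T) = 9.31 + 2 × 3.14 = 15.59
α (item deleted) = (6/5)·(1 − 9.31/15.59) = 0.483

α = 0.483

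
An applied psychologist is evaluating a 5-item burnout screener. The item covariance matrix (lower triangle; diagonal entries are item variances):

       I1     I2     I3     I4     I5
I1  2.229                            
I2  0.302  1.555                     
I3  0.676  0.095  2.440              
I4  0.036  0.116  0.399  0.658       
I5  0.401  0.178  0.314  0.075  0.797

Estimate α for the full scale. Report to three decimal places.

α = 0.504

Σσᵢ² = 2.229 + 1.555 + 2.440 + 0.658 + 0.797 = 7.679
Σ_{i<j} σ_ij = 2.592
total variance = 7.679 + 2 × 2.592 = 12.863
α = (k/(k−1))·(1 − Σσᵢ²/total variance) = (5/4)·(1 − 7.679/12.863) = 0.504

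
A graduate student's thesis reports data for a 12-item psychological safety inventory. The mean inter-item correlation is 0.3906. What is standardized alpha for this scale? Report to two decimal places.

α = 0.88

Standardized α = k·r̄ / (1 + (k−1)·r̄) = 12 × 0.3906 / (1 + 11 × 0.3906)
  = 4.6872 / 5.2966 = 0.88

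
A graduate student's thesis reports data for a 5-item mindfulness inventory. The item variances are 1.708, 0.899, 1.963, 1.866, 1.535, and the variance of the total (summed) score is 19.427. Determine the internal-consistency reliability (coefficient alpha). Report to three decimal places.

α = 0.737

ΣVar(i) = 1.708 + 0.899 + 1.963 + 1.866 + 1.535 = 7.971
α = (k/(k−1))·(1 − ΣVar(i)/total variance) = (5/4)·(1 − 7.971/19.427) = 0.737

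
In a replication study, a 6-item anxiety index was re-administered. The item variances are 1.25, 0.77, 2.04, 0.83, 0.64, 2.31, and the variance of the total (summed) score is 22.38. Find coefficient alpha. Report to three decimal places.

ΣVar(i) = 1.25 + 0.77 + 2.04 + 0.83 + 0.64 + 2.31 = 7.84
α = (k/(k−1))·(1 − ΣVar(i)/σ²_total) = (6/5)·(1 − 7.84/22.38) = 0.780

coefficient alpha = 0.780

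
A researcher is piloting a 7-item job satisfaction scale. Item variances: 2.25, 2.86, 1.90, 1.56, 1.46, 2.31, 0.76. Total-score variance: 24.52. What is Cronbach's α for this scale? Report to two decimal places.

Σσᵢ² = 2.25 + 2.86 + 1.90 + 1.56 + 1.46 + 2.31 + 0.76 = 13.10
α = (k/(k−1))·(1 − Σσᵢ²/Var(T)) = (7/6)·(1 − 13.10/24.52) = 0.54

α = 0.54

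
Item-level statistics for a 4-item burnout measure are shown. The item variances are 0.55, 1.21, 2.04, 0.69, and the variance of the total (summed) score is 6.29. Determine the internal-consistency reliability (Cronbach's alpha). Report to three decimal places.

α = 0.382

Σσ²ᵢ = 0.55 + 1.21 + 2.04 + 0.69 = 4.49
α = (k/(k−1))·(1 − Σσ²ᵢ/Var(T)) = (4/3)·(1 − 4.49/6.29) = 0.382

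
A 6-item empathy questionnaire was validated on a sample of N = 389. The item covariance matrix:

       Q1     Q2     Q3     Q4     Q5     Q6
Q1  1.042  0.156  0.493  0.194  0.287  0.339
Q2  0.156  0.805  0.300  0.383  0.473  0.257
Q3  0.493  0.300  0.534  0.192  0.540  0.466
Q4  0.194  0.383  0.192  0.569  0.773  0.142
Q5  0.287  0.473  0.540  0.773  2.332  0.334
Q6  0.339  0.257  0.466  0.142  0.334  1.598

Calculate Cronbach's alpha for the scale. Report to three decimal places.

sum of item variances = 1.042 + 0.805 + 0.534 + 0.569 + 2.332 + 1.598 = 6.880
Sum of off-diagonal covariances = 5.329
Var(T) = 6.880 + 2 × 5.329 = 17.538
α = (k/(k−1))·(1 − sum of item variances/Var(T)) = (6/5)·(1 − 6.880/17.538) = 0.729

α = 0.729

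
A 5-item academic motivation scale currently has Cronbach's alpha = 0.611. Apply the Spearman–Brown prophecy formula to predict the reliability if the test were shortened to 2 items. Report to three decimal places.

Length factor m = 2/5 = 0.4000
α' = m·α / (1 − (1−m)·α)
   = 2/5 × 0.611 / (1 − (1 − 2/5) × 0.611)
   = 0.2444 / 0.6334 = 0.386

predicted reliability = 0.386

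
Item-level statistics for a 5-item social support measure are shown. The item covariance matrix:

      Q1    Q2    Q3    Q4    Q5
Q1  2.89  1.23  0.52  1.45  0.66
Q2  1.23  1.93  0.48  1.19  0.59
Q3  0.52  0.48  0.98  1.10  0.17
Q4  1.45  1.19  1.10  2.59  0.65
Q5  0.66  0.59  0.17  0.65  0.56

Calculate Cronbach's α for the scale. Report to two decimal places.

sum of item variances = 2.89 + 1.93 + 0.98 + 2.59 + 0.56 = 8.95
Sum of the distinct covariances = 8.04
Var(T) = 8.95 + 2 × 8.04 = 25.03
α = (k/(k−1))·(1 − sum of item variances/Var(T)) = (5/4)·(1 − 8.95/25.03) = 0.80

α = 0.80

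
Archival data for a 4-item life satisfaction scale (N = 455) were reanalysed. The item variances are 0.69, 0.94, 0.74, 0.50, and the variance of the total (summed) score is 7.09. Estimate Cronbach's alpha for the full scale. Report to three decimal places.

Cronbach's alpha = 0.794

Σσᵢ² = 0.69 + 0.94 + 0.74 + 0.50 = 2.87
α = (k/(k−1))·(1 − Σσᵢ²/Var(T)) = (4/3)·(1 − 2.87/7.09) = 0.794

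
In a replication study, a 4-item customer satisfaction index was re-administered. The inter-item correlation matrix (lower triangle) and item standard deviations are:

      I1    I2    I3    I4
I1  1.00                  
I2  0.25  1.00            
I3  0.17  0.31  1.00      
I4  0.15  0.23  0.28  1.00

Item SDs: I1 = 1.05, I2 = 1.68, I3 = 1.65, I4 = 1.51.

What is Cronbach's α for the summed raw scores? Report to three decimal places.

α = 0.548

Σσ²ᵢ = 1.05² + 1.68² + 1.65² + 1.51² = 8.9275
Covariances σ_ij = r_ij · s_i · s_j:
  σ(I1,I2) = 0.25 × 1.05 × 1.68 = 0.4410
  σ(I1,I3) = 0.17 × 1.05 × 1.65 = 0.2945
  σ(I1,I4) = 0.15 × 1.05 × 1.51 = 0.2378
  σ(I2,I3) = 0.31 × 1.68 × 1.65 = 0.8593
  σ(I2,I4) = 0.23 × 1.68 × 1.51 = 0.5835
  σ(I3,I4) = 0.28 × 1.65 × 1.51 = 0.6976
σ²_T = Σσ²ᵢ + 2·Σσ_ij = 8.9275 + 2 × 3.1137 = 15.1549
α = (4/3)·(1 − 8.9275/15.1549) = 0.548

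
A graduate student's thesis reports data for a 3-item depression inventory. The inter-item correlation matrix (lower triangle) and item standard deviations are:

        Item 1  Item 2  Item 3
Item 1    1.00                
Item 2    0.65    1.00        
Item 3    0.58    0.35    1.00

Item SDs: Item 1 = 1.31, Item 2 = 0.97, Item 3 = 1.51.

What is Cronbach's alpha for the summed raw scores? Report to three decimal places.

Cronbach's alpha = 0.753

Σσ²ᵢ = 1.31² + 0.97² + 1.51² = 4.9371
Covariances σ_ij = r_ij · s_i · s_j:
  σ(Item 1,Item 2) = 0.65 × 1.31 × 0.97 = 0.8260
  σ(Item 1,Item 3) = 0.58 × 1.31 × 1.51 = 1.1473
  σ(Item 2,Item 3) = 0.35 × 0.97 × 1.51 = 0.5126
σ²_T = Σσ²ᵢ + 2·Σσ_ij = 4.9371 + 2 × 2.4859 = 9.9089
α = (3/2)·(1 − 4.9371/9.9089) = 0.753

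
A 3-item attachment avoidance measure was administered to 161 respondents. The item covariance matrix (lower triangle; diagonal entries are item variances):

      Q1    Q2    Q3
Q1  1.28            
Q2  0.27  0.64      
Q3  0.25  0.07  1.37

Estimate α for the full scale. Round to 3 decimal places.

Σσ²ᵢ = 1.28 + 0.64 + 1.37 = 3.29
Sum of off-diagonal covariances = 0.59
σ²_total = 3.29 + 2 × 0.59 = 4.47
α = (k/(k−1))·(1 − Σσ²ᵢ/σ²_total) = (3/2)·(1 − 3.29/4.47) = 0.396

α = 0.396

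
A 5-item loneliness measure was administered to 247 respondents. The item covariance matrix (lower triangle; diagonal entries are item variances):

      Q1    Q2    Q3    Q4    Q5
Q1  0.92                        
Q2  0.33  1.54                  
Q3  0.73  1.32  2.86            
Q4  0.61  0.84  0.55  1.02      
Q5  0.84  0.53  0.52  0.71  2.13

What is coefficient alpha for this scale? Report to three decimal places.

Σσᵢ² = 0.92 + 1.54 + 2.86 + 1.02 + 2.13 = 8.47
Sum of the distinct covariances = 6.98
Var(T) = 8.47 + 2 × 6.98 = 22.43
α = (k/(k−1))·(1 − Σσᵢ²/Var(T)) = (5/4)·(1 − 8.47/22.43) = 0.778

coefficient alpha = 0.778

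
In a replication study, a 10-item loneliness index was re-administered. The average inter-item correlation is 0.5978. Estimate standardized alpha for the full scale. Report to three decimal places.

Standardized α = k·r̄ / (1 + (k−1)·r̄) = 10 × 0.5978 / (1 + 9 × 0.5978)
  = 5.9780 / 6.3802 = 0.937

standardized alpha = 0.937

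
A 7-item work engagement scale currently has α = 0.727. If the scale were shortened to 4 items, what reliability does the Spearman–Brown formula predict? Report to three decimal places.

predicted reliability = 0.603

Length factor m = 4/7 = 0.5714
α' = m·α / (1 − (1−m)·α)
   = 4/7 × 0.727 / (1 − (1 − 4/7) × 0.727)
   = 0.4154 / 0.6884 = 0.603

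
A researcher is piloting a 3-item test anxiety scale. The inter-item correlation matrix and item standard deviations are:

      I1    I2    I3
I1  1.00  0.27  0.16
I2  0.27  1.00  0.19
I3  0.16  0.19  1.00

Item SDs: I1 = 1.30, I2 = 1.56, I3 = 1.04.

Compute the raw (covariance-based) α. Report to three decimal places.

α = 0.438

Σσ²ᵢ = 1.30² + 1.56² + 1.04² = 5.2052
Covariances σ_ij = r_ij · s_i · s_j:
  σ(I1,I2) = 0.27 × 1.30 × 1.56 = 0.5476
  σ(I1,I3) = 0.16 × 1.30 × 1.04 = 0.2163
  σ(I2,I3) = 0.19 × 1.56 × 1.04 = 0.3083
σ²_T = Σσ²ᵢ + 2·Σσ_ij = 5.2052 + 2 × 1.0722 = 7.3496
α = (3/2)·(1 − 5.2052/7.3496) = 0.438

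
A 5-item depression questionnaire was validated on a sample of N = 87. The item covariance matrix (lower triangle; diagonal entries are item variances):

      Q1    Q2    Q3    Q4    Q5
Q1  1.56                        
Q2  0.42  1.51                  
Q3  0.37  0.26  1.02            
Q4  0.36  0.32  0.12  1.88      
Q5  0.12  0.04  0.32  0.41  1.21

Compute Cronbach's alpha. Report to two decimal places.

α = 0.54

Σσᵢ² = 1.56 + 1.51 + 1.02 + 1.88 + 1.21 = 7.18
Σ_{i<j} σ_ij = 2.74
total variance = 7.18 + 2 × 2.74 = 12.66
α = (k/(k−1))·(1 − Σσᵢ²/total variance) = (5/4)·(1 − 7.18/12.66) = 0.54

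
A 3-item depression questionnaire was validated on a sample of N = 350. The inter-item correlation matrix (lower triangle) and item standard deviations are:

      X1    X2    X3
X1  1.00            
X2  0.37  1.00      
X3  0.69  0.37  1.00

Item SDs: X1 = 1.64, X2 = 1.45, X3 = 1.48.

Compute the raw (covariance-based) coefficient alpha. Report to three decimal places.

α = 0.734

Σσ²ᵢ = 1.64² + 1.45² + 1.48² = 6.9825
Covariances σ_ij = r_ij · s_i · s_j:
  σ(X1,X2) = 0.37 × 1.64 × 1.45 = 0.8799
  σ(X1,X3) = 0.69 × 1.64 × 1.48 = 1.6748
  σ(X2,X3) = 0.37 × 1.45 × 1.48 = 0.7940
σ²_T = Σσ²ᵢ + 2·Σσ_ij = 6.9825 + 2 × 3.3487 = 13.6799
α = (3/2)·(1 − 6.9825/13.6799) = 0.734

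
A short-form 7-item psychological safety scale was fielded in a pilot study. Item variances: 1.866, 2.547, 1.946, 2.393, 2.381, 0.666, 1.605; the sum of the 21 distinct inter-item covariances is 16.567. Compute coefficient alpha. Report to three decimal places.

coefficient alpha = 0.831

ΣVar(i) = 1.866 + 2.547 + 1.946 + 2.393 + 2.381 + 0.666 + 1.605 = 13.404
Sum of distinct covariances = 16.567
Var(T) = ΣVar(i) + 2·Σcov = 13.404 + 2 × 16.567 = 46.538
α = (7/6)·(1 − 13.404/46.538) = 0.831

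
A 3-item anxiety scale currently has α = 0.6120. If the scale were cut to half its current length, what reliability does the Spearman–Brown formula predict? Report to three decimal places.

predicted reliability = 0.441

Length factor m = 1/2
α' = m·α / (1 − (1−m)·α)
   = 1/2 × 0.6120 / (1 − (1 − 1/2) × 0.6120)
   = 0.3060 / 0.6940 = 0.441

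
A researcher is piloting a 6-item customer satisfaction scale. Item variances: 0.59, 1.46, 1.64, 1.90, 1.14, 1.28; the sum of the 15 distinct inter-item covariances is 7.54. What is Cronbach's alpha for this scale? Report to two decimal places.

Σσᵢ² = 0.59 + 1.46 + 1.64 + 1.90 + 1.14 + 1.28 = 8.01
Sum of distinct covariances = 7.54
σ²_total = Σσᵢ² + 2·Σcov = 8.01 + 2 × 7.54 = 23.09
α = (6/5)·(1 − 8.01/23.09) = 0.78

α = 0.78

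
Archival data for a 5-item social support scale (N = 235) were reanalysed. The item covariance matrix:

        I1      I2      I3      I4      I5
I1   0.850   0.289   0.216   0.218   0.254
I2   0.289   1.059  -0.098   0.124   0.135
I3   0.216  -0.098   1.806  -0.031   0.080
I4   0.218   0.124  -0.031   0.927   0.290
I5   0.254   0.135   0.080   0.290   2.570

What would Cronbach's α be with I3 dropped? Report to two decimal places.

Remaining items: I1, I2, I4, I5 (k = 4).
sum of item variances = 0.850 + 1.059 + 0.927 + 2.570 = 5.406
σ²_total = 5.406 + 2 × 1.310 = 8.026
α (item deleted) = (4/3)·(1 − 5.406/8.026) = 0.44

Cronbach's α = 0.44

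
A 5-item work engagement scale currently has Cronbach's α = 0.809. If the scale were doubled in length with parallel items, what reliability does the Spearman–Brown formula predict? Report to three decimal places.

Length factor m = 2
α' = m·α / (1 + (m−1)·α)
   = 2 × 0.809 / (1 + (2 − 1) × 0.809)
   = 1.6180 / 1.8090 = 0.894

predicted reliability = 0.894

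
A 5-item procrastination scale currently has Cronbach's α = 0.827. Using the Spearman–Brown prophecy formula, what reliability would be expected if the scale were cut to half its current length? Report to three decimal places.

predicted reliability = 0.705

Length factor m = 1/2
α' = m·α / (1 − (1−m)·α)
   = 1/2 × 0.827 / (1 − (1 − 1/2) × 0.827)
   = 0.4135 / 0.5865 = 0.705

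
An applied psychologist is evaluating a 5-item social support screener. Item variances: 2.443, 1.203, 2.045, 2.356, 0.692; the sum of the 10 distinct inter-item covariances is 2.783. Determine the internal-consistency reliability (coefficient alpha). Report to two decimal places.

sum of item variances = 2.443 + 1.203 + 2.045 + 2.356 + 0.692 = 8.739
Sum of distinct covariances = 2.783
Var(T) = sum of item variances + 2·Σcov = 8.739 + 2 × 2.783 = 14.305
α = (5/4)·(1 − 8.739/14.305) = 0.49

α = 0.49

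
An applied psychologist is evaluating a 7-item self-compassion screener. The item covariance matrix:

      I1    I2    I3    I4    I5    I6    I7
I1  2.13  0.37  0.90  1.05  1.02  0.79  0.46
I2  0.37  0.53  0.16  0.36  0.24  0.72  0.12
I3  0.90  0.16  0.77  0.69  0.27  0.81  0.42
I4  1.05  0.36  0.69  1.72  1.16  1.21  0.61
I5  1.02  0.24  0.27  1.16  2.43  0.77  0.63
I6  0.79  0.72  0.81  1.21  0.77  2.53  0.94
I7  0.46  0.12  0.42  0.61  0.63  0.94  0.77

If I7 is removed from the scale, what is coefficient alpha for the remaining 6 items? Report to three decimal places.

coefficient alpha = 0.811

Remaining items: I1, I2, I3, I4, I5, I6 (k = 6).
sum of item variances = 2.13 + 0.53 + 0.77 + 1.72 + 2.43 + 2.53 = 10.11
σ²_T = 10.11 + 2 × 10.52 = 31.15
α (item deleted) = (6/5)·(1 − 10.11/31.15) = 0.811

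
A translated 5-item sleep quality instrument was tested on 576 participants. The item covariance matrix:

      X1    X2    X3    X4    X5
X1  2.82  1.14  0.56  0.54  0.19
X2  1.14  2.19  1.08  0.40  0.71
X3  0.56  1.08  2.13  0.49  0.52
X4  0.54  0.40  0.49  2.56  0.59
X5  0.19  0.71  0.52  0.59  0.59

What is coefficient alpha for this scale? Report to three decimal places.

α = 0.684

Σσ²ᵢ = 2.82 + 2.19 + 2.13 + 2.56 + 0.59 = 10.29
Sum of off-diagonal covariances = 6.22
Var(T) = 10.29 + 2 × 6.22 = 22.73
α = (k/(k−1))·(1 − Σσ²ᵢ/Var(T)) = (5/4)·(1 − 10.29/22.73) = 0.684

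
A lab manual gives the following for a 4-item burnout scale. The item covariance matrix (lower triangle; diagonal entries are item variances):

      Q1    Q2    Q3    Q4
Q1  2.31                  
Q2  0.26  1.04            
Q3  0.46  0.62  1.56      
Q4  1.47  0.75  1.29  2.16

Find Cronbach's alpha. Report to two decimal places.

α = 0.77

sum of item variances = 2.31 + 1.04 + 1.56 + 2.16 = 7.07
Sum of the distinct covariances = 4.85
σ²_T = 7.07 + 2 × 4.85 = 16.77
α = (k/(k−1))·(1 − sum of item variances/σ²_T) = (4/3)·(1 − 7.07/16.77) = 0.77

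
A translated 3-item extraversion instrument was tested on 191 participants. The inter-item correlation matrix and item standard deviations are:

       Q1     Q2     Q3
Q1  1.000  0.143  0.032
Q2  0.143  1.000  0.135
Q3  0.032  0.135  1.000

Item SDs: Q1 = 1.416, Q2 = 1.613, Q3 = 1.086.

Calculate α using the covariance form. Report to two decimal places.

α = 0.26

Σσ²ᵢ = 1.416² + 1.613² + 1.086² = 5.7862
Covariances σ_ij = r_ij · s_i · s_j:
  σ(Q1,Q2) = 0.143 × 1.416 × 1.613 = 0.3266
  σ(Q1,Q3) = 0.032 × 1.416 × 1.086 = 0.0492
  σ(Q2,Q3) = 0.135 × 1.613 × 1.086 = 0.2365
σ²_T = Σσ²ᵢ + 2·Σσ_ij = 5.7862 + 2 × 0.6123 = 7.0108
α = (3/2)·(1 − 5.7862/7.0108) = 0.26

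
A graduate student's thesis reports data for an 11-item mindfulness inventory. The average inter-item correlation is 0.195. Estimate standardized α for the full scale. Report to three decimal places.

α = 0.727

Standardized α = k·r̄ / (1 + (k−1)·r̄) = 11 × 0.195 / (1 + 10 × 0.195)
  = 2.1450 / 2.9500 = 0.727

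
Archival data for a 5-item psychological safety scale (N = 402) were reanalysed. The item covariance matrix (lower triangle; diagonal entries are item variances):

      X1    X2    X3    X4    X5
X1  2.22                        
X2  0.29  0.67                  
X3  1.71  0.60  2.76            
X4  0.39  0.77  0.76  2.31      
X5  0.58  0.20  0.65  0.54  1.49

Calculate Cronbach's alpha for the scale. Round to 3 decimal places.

Σσᵢ² = 2.22 + 0.67 + 2.76 + 2.31 + 1.49 = 9.45
Σ_{i<j} σ_ij = 6.49
Var(T) = 9.45 + 2 × 6.49 = 22.43
α = (k/(k−1))·(1 − Σσᵢ²/Var(T)) = (5/4)·(1 − 9.45/22.43) = 0.723

Cronbach's alpha = 0.723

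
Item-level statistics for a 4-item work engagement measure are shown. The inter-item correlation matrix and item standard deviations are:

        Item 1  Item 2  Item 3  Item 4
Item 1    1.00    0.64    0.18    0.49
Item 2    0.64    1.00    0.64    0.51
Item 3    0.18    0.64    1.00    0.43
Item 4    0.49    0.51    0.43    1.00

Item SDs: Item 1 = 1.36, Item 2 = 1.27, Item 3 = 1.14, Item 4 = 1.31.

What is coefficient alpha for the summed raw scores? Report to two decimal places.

Σσ²ᵢ = 1.36² + 1.27² + 1.14² + 1.31² = 6.4782
Covariances σ_ij = r_ij · s_i · s_j:
  σ(Item 1,Item 2) = 0.64 × 1.36 × 1.27 = 1.1054
  σ(Item 1,Item 3) = 0.18 × 1.36 × 1.14 = 0.2791
  σ(Item 1,Item 4) = 0.49 × 1.36 × 1.31 = 0.8730
  σ(Item 2,Item 3) = 0.64 × 1.27 × 1.14 = 0.9266
  σ(Item 2,Item 4) = 0.51 × 1.27 × 1.31 = 0.8485
  σ(Item 3,Item 4) = 0.43 × 1.14 × 1.31 = 0.6422
σ²_T = Σσ²ᵢ + 2·Σσ_ij = 6.4782 + 2 × 4.6748 = 15.8278
α = (4/3)·(1 − 6.4782/15.8278) = 0.79

coefficient alpha = 0.79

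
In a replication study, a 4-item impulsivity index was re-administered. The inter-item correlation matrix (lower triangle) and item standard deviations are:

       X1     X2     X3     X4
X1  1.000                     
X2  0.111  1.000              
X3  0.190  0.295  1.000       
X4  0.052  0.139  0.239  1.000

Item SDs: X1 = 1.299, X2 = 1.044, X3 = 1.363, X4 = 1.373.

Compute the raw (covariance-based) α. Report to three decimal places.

Σσ²ᵢ = 1.299² + 1.044² + 1.363² + 1.373² = 6.5202
Covariances σ_ij = r_ij · s_i · s_j:
  σ(X1,X2) = 0.111 × 1.299 × 1.044 = 0.1505
  σ(X1,X3) = 0.190 × 1.299 × 1.363 = 0.3364
  σ(X1,X4) = 0.052 × 1.299 × 1.373 = 0.0927
  σ(X2,X3) = 0.295 × 1.044 × 1.363 = 0.4198
  σ(X2,X4) = 0.139 × 1.044 × 1.373 = 0.1992
  σ(X3,X4) = 0.239 × 1.363 × 1.373 = 0.4473
σ²_T = Σσ²ᵢ + 2·Σσ_ij = 6.5202 + 2 × 1.6459 = 9.8120
α = (4/3)·(1 − 6.5202/9.8120) = 0.447

α = 0.447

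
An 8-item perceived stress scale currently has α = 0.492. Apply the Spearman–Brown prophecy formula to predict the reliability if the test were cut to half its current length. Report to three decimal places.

predicted reliability = 0.326

Length factor m = 1/2
α' = m·α / (1 − (1−m)·α)
   = 1/2 × 0.492 / (1 − (1 − 1/2) × 0.492)
   = 0.2460 / 0.7540 = 0.326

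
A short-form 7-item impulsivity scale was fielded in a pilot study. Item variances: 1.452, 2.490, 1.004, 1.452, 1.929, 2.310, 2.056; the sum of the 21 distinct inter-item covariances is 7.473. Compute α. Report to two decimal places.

α = 0.63

Σσ²ᵢ = 1.452 + 2.490 + 1.004 + 1.452 + 1.929 + 2.310 + 2.056 = 12.693
Sum of distinct covariances = 7.473
total variance = Σσ²ᵢ + 2·Σcov = 12.693 + 2 × 7.473 = 27.639
α = (7/6)·(1 − 12.693/27.639) = 0.63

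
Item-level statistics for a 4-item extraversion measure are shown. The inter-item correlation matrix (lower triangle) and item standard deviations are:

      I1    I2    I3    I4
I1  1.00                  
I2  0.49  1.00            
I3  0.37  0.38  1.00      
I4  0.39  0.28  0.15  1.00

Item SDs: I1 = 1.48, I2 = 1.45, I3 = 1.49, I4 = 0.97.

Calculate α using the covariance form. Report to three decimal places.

Σσ²ᵢ = 1.48² + 1.45² + 1.49² + 0.97² = 7.4539
Covariances σ_ij = r_ij · s_i · s_j:
  σ(I1,I2) = 0.49 × 1.48 × 1.45 = 1.0515
  σ(I1,I3) = 0.37 × 1.48 × 1.49 = 0.8159
  σ(I1,I4) = 0.39 × 1.48 × 0.97 = 0.5599
  σ(I2,I3) = 0.38 × 1.45 × 1.49 = 0.8210
  σ(I2,I4) = 0.28 × 1.45 × 0.97 = 0.3938
  σ(I3,I4) = 0.15 × 1.49 × 0.97 = 0.2168
σ²_T = Σσ²ᵢ + 2·Σσ_ij = 7.4539 + 2 × 3.8589 = 15.1717
α = (4/3)·(1 − 7.4539/15.1717) = 0.678

α = 0.678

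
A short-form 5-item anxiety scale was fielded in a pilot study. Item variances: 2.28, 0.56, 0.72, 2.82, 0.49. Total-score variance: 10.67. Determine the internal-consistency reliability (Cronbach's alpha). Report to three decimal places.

Σσᵢ² = 2.28 + 0.56 + 0.72 + 2.82 + 0.49 = 6.87
α = (k/(k−1))·(1 − Σσᵢ²/σ²_total) = (5/4)·(1 − 6.87/10.67) = 0.445

α = 0.445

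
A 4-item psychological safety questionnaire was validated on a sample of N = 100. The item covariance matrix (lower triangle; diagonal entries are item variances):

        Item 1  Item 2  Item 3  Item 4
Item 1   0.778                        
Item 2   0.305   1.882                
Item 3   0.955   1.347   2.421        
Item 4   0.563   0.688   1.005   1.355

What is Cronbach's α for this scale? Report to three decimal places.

sum of item variances = 0.778 + 1.882 + 2.421 + 1.355 = 6.436
Sum of off-diagonal covariances = 4.863
total variance = 6.436 + 2 × 4.863 = 16.162
α = (k/(k−1))·(1 − sum of item variances/total variance) = (4/3)·(1 − 6.436/16.162) = 0.802

Cronbach's α = 0.802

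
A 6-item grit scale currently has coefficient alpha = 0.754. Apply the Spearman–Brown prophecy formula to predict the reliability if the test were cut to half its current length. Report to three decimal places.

predicted reliability = 0.605

Length factor m = 1/2
α' = m·α / (1 − (1−m)·α)
   = 1/2 × 0.754 / (1 − (1 − 1/2) × 0.754)
   = 0.3770 / 0.6230 = 0.605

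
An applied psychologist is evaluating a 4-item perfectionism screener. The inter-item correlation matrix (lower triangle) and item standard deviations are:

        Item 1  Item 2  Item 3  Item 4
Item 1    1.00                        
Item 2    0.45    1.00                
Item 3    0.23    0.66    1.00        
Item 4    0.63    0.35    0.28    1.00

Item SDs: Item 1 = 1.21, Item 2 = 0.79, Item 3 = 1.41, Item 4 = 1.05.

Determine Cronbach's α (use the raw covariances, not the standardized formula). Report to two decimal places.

α = 0.72

Σσ²ᵢ = 1.21² + 0.79² + 1.41² + 1.05² = 5.1788
Covariances σ_ij = r_ij · s_i · s_j:
  σ(Item 1,Item 2) = 0.45 × 1.21 × 0.79 = 0.4302
  σ(Item 1,Item 3) = 0.23 × 1.21 × 1.41 = 0.3924
  σ(Item 1,Item 4) = 0.63 × 1.21 × 1.05 = 0.8004
  σ(Item 2,Item 3) = 0.66 × 0.79 × 1.41 = 0.7352
  σ(Item 2,Item 4) = 0.35 × 0.79 × 1.05 = 0.2903
  σ(Item 3,Item 4) = 0.28 × 1.41 × 1.05 = 0.4145
σ²_T = Σσ²ᵢ + 2·Σσ_ij = 5.1788 + 2 × 3.0630 = 11.3048
α = (4/3)·(1 − 5.1788/11.3048) = 0.72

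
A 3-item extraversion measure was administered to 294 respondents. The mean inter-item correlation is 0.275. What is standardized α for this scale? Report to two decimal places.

α = 0.53

Standardized α = k·r̄ / (1 + (k−1)·r̄) = 3 × 0.275 / (1 + 2 × 0.275)
  = 0.8250 / 1.5500 = 0.53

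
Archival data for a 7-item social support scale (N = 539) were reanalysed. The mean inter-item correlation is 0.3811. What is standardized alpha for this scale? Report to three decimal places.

Standardized α = k·r̄ / (1 + (k−1)·r̄) = 7 × 0.3811 / (1 + 6 × 0.3811)
  = 2.6677 / 3.2866 = 0.812

standardized alpha = 0.812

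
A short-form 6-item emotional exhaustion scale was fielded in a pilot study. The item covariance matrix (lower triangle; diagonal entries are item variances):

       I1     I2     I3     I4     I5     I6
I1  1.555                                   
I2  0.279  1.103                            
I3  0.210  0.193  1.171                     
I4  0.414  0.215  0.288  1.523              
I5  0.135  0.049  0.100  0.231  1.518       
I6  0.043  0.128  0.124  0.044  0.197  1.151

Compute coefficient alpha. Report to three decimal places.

α = 0.477

ΣVar(i) = 1.555 + 1.103 + 1.171 + 1.523 + 1.518 + 1.151 = 8.021
Σ_{i<j} σ_ij = 2.650
total variance = 8.021 + 2 × 2.650 = 13.321
α = (k/(k−1))·(1 − ΣVar(i)/total variance) = (6/5)·(1 − 8.021/13.321) = 0.477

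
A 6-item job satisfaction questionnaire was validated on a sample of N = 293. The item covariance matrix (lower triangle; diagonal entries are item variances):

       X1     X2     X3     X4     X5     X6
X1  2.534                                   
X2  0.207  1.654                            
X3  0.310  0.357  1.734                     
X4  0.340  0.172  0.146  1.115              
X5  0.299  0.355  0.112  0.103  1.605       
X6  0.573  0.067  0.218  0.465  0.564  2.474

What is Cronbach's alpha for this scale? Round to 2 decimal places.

sum of item variances = 2.534 + 1.654 + 1.734 + 1.115 + 1.605 + 2.474 = 11.116
Σ_{i<j} σ_ij = 4.288
σ²_total = 11.116 + 2 × 4.288 = 19.692
α = (k/(k−1))·(1 − sum of item variances/σ²_total) = (6/5)·(1 − 11.116/19.692) = 0.52

Cronbach's alpha = 0.52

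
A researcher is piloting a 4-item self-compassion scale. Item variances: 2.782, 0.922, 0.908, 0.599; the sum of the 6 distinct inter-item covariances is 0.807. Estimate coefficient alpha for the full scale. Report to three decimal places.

sum of item variances = 2.782 + 0.922 + 0.908 + 0.599 = 5.211
Sum of distinct covariances = 0.807
total variance = sum of item variances + 2·Σcov = 5.211 + 2 × 0.807 = 6.825
α = (4/3)·(1 − 5.211/6.825) = 0.315

coefficient alpha = 0.315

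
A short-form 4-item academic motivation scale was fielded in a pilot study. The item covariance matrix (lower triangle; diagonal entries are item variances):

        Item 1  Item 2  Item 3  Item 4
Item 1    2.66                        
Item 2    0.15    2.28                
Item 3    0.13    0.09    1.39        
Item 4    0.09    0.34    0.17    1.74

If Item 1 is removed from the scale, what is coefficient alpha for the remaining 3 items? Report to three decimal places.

Remaining items: Item 2, Item 3, Item 4 (k = 3).
Σσᵢ² = 2.28 + 1.39 + 1.74 = 5.41
σ²_total = 5.41 + 2 × 0.60 = 6.61
α (item deleted) = (3/2)·(1 − 5.41/6.61) = 0.272

coefficient alpha = 0.272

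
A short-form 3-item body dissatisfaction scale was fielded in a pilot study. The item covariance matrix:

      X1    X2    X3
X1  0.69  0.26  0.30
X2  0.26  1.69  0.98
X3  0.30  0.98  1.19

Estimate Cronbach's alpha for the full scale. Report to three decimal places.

Cronbach's alpha = 0.695

Σσᵢ² = 0.69 + 1.69 + 1.19 = 3.57
Σ_{i<j} σ_ij = 1.54
σ²_T = 3.57 + 2 × 1.54 = 6.65
α = (k/(k−1))·(1 − Σσᵢ²/σ²_T) = (3/2)·(1 − 3.57/6.65) = 0.695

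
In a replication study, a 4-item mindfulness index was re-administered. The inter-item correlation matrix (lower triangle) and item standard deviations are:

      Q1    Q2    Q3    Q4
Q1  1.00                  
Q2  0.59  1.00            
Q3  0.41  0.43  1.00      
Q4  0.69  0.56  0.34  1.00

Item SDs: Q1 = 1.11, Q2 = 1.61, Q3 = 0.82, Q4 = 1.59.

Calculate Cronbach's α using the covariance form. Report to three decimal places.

Σσ²ᵢ = 1.11² + 1.61² + 0.82² + 1.59² = 7.0247
Covariances σ_ij = r_ij · s_i · s_j:
  σ(Q1,Q2) = 0.59 × 1.11 × 1.61 = 1.0544
  σ(Q1,Q3) = 0.41 × 1.11 × 0.82 = 0.3732
  σ(Q1,Q4) = 0.69 × 1.11 × 1.59 = 1.2178
  σ(Q2,Q3) = 0.43 × 1.61 × 0.82 = 0.5677
  σ(Q2,Q4) = 0.56 × 1.61 × 1.59 = 1.4335
  σ(Q3,Q4) = 0.34 × 0.82 × 1.59 = 0.4433
σ²_T = Σσ²ᵢ + 2·Σσ_ij = 7.0247 + 2 × 5.0899 = 17.2045
α = (4/3)·(1 − 7.0247/17.2045) = 0.789

α = 0.789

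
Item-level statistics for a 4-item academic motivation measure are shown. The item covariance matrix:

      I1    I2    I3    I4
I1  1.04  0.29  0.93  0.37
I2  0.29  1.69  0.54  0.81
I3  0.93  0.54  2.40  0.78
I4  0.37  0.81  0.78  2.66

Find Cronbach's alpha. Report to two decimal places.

Σσᵢ² = 1.04 + 1.69 + 2.40 + 2.66 = 7.79
Σ_{i<j} σ_ij = 3.72
total variance = 7.79 + 2 × 3.72 = 15.23
α = (k/(k−1))·(1 − Σσᵢ²/total variance) = (4/3)·(1 − 7.79/15.23) = 0.65

α = 0.65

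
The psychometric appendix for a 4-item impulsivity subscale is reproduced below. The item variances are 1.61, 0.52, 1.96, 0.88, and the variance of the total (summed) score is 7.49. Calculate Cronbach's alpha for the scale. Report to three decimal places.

ΣVar(i) = 1.61 + 0.52 + 1.96 + 0.88 = 4.97
α = (k/(k−1))·(1 − ΣVar(i)/σ²_T) = (4/3)·(1 − 4.97/7.49) = 0.449

Cronbach's alpha = 0.449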